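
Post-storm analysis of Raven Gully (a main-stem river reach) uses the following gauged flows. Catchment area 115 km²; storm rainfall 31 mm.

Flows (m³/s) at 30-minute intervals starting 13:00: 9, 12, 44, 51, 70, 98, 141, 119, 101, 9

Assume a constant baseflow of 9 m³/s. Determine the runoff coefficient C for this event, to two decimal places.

ΣQ_DR = 564.0 m³/s; V = ΣQ_DR·Δt = 1.015 × 10^6 m³.
Runoff depth d = V / A = 8.828 mm.
C = d / P = 8.828 / 31 = 0.28.

C ≈ 0.28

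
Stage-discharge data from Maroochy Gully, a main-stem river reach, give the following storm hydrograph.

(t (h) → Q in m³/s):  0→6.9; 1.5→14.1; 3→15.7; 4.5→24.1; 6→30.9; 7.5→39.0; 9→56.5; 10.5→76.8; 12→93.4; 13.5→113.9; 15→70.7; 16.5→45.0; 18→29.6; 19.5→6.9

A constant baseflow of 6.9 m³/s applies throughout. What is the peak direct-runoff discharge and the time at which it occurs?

Q_p = 107.0 m³/s at t = 13.5 h

Subtracting baseflow gives direct-runoff ordinates: 0.0, 7.2, 8.8, 17.2, 24.0, 32.1, 49.6, 69.9, 86.5, 107.0, 63.8, 38.1, 22.7, 0.0 m³/s.
The maximum is 107.0 m³/s, occurring at the reading for t = 13.5 h.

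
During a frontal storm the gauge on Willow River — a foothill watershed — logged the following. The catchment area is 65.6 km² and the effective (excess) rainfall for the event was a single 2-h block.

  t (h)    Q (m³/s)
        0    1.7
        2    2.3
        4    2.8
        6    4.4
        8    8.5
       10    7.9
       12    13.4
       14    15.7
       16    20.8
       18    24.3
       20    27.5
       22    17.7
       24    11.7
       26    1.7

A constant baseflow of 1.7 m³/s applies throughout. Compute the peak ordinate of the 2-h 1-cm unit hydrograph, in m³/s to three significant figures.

U_p ≈ 17.2 m³/s

Direct runoff: 0.0, 0.6, 1.1, 2.7, 6.8, 6.2, 11.7, 14.0, 19.1, 22.6, 25.8, 16.0, 10.0, 0.0 m³/s; ΣQ_DR = 136.6 m³/s, peak = 25.8 m³/s.
Runoff depth d = ΣQ_DR·Δt / A = 136.6 × 7200 / (65.6 km²) = 14.99 mm.
The 1-cm UH is the DRH scaled by (10 mm)/d, so U_p = 25.8 × 10/14.99 = 17.2 m³/s.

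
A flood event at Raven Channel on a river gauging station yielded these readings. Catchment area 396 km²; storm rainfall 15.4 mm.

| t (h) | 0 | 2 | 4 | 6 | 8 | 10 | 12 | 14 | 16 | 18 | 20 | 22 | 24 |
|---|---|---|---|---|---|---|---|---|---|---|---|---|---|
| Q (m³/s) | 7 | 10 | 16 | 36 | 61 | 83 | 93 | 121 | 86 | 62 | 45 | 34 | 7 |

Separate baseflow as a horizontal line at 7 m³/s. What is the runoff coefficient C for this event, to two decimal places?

ΣQ_DR = 570.0 m³/s; V = ΣQ_DR·Δt = 4.104 × 10^6 m³.
Runoff depth d = V / A = 10.36 mm.
C = d / P = 10.36 / 15.4 = 0.67.

C ≈ 0.67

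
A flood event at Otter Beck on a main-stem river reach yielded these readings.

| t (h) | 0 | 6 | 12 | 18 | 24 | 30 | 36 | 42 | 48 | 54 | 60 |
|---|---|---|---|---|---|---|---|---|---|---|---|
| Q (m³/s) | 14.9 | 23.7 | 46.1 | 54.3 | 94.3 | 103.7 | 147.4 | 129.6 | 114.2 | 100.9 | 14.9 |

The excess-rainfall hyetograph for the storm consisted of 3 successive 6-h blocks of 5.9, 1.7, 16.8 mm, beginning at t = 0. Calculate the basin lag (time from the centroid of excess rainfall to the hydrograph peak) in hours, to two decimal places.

t_L ≈ 24.32 h

Centroid of excess rainfall: t_c = Σ P_i·t̄_i / ΣP_i = 11.6803 h (block centres at 3, 9, 15 h).
Hydrograph peak occurs at t = 36 h, so basin lag t_L = 36 − 11.6803 = 24.32 h.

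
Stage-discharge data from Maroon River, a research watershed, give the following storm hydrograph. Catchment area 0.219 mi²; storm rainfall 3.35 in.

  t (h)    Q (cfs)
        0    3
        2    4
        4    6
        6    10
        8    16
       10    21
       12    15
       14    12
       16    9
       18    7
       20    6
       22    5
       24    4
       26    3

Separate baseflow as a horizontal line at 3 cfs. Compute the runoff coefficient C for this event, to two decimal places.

C ≈ 0.33

ΣQ_DR = 79.00 cfs; V = ΣQ_DR·Δt = 5.688 × 10^5 ft³.
Runoff depth d = V / A = 1.118 in.
C = d / P = 1.118 / 3.35 = 0.33.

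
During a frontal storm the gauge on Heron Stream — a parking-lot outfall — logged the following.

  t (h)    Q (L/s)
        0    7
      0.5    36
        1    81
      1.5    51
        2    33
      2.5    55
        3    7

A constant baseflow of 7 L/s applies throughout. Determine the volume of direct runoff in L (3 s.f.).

Direct-runoff ordinates (Q − Q_b): 0.0, 29.0, 74.0, 44.0, 26.0, 48.0, 0.0 L/s.
ΣQ_DR = 221.0 L/s.
With Δt = 0.5 h = 1800 s, V = ΣQ_DR · Δt = 221.0 × 1800 = 3.98 × 10^5 L.

V ≈ 3.98 × 10^5 L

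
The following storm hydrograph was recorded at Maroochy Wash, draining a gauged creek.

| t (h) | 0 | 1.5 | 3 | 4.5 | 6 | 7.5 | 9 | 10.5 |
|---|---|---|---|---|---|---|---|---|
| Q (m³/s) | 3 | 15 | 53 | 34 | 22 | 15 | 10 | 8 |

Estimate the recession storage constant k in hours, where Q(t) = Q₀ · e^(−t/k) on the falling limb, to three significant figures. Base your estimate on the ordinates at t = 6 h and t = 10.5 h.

On the falling limb, Q drops from 22 to 8 m³/s between t = 6 h and t = 10.5 h (Δt = 4.5 h).
k = −Δt / ln(Q₂/Q₁) = −4.5 / ln(8/22) = 4.45 h.

k ≈ 4.45 h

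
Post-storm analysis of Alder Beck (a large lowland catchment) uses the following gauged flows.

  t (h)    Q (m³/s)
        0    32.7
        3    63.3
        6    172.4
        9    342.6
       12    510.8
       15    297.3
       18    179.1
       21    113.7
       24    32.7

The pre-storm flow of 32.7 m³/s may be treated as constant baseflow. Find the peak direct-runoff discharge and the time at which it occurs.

Subtracting baseflow gives direct-runoff ordinates: 0.0, 30.6, 139.7, 309.9, 478.1, 264.6, 146.4, 81.0, 0.0 m³/s.
The maximum is 478.1 m³/s, occurring at the reading for t = 12 h.

Q_p = 478.1 m³/s at t = 12 h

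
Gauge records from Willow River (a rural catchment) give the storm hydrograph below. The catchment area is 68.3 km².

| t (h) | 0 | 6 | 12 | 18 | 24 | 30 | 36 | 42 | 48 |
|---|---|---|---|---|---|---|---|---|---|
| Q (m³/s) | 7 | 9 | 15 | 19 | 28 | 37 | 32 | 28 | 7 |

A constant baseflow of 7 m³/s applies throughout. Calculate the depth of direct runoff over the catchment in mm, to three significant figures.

Direct runoff: 0.0, 2.0, 8.0, 12.0, 21.0, 30.0, 25.0, 21.0, 0.0 m³/s; ΣQ_DR = 119.0 m³/s.
V = ΣQ_DR · Δt = 119.0 × 21600 s = 2.570 × 10^6 m³.
Over A = 68.3 km², depth = V / A = 37.6 mm.

d ≈ 37.6 mm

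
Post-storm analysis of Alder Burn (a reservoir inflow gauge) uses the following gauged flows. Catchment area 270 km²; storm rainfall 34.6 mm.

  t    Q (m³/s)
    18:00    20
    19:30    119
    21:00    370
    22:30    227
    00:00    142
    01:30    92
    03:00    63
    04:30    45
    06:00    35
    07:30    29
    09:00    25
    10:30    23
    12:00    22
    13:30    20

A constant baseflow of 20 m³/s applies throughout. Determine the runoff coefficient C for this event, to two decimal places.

C ≈ 0.55

ΣQ_DR = 952.0 m³/s; V = ΣQ_DR·Δt = 5.141 × 10^6 m³.
Runoff depth d = V / A = 19.04 mm.
C = d / P = 19.04 / 34.6 = 0.55.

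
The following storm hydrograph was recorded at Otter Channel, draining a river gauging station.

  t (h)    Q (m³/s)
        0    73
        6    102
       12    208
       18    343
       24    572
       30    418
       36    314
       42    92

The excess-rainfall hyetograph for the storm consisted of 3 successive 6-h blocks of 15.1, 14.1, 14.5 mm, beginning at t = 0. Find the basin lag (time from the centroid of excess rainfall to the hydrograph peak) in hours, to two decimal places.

Centroid of excess rainfall: t_c = Σ P_i·t̄_i / ΣP_i = 8.9176 h (block centres at 3, 9, 15 h).
Hydrograph peak occurs at t = 24 h, so basin lag t_L = 24 − 8.9176 = 15.08 h.

t_L ≈ 15.08 h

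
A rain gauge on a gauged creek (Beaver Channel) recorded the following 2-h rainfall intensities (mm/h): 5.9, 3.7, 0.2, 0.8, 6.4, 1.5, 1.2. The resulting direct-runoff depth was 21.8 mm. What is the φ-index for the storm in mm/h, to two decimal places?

Only the 3 blocks with intensity above φ contribute runoff: 5.9, 3.7, 6.4 mm/h.
Σ(I−φ)·Δt = d  ⇒  (5.9+3.7+6.4 − 3φ)·2 = 21.8
φ = (16.00 − 21.8/2) / 3 = 1.70 mm/h.

φ ≈ 1.70 mm/h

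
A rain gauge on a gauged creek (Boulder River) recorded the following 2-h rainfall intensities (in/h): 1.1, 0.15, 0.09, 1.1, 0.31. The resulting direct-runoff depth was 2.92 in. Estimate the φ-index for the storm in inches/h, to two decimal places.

Only the 2 blocks with intensity above φ contribute runoff: 1.1, 1.1 in/h.
Σ(I−φ)·Δt = d  ⇒  (1.1+1.1 − 2φ)·2 = 2.92
φ = (2.200 − 2.92/2) / 2 = 0.37 in/h.

φ ≈ 0.37 in/h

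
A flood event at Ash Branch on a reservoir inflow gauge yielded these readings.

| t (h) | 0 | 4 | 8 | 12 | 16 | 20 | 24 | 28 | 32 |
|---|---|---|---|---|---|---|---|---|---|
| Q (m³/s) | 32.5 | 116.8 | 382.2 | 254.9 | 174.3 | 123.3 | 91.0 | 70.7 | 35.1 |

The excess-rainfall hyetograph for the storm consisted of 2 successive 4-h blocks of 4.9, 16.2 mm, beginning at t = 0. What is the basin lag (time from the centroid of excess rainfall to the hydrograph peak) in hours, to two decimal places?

t_L ≈ 2.93 h

Centroid of excess rainfall: t_c = Σ P_i·t̄_i / ΣP_i = 5.0711 h (block centres at 2, 6 h).
Hydrograph peak occurs at t = 8 h, so basin lag t_L = 8 − 5.0711 = 2.93 h.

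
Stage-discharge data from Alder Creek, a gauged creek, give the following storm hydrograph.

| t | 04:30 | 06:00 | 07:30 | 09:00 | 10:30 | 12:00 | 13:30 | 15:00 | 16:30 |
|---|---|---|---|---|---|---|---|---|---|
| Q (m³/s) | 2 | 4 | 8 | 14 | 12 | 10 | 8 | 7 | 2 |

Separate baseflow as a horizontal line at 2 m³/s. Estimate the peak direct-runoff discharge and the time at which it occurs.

Subtracting baseflow gives direct-runoff ordinates: 0.0, 2.0, 6.0, 12.0, 10.0, 8.0, 6.0, 5.0, 0.0 m³/s.
The maximum is 12.0 m³/s, occurring at the reading for t = 09:00.

Q_p = 12.0 m³/s at t = 09:00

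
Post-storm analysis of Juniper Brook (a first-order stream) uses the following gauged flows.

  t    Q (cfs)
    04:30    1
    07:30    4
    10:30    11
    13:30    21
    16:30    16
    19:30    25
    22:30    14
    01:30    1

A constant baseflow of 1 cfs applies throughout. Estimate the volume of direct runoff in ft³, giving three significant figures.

V ≈ 9.18 × 10^5 ft³

Direct-runoff ordinates (Q − Q_b): 0.0, 3.0, 10.0, 20.0, 15.0, 24.0, 13.0, 0.0 cfs.
ΣQ_DR = 85.00 cfs.
With Δt = 3 h = 10800 s, V = ΣQ_DR · Δt = 85.00 × 10800 = 9.18 × 10^5 ft³.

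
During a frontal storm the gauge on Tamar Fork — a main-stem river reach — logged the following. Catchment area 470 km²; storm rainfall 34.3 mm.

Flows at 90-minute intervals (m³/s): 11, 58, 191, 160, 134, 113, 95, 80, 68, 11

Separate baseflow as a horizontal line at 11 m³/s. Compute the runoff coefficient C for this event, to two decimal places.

ΣQ_DR = 811.0 m³/s; V = ΣQ_DR·Δt = 4.379 × 10^6 m³.
Runoff depth d = V / A = 9.318 mm.
C = d / P = 9.318 / 34.3 = 0.27.

C ≈ 0.27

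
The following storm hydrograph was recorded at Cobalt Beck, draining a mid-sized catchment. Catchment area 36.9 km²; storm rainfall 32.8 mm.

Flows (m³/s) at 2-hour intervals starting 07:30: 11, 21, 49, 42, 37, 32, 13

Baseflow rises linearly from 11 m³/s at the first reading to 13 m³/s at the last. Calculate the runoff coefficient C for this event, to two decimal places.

ΣQ_DR = 121.0 m³/s; V = ΣQ_DR·Δt = 8.712 × 10^5 m³.
Runoff depth d = V / A = 23.61 mm.
C = d / P = 23.61 / 32.8 = 0.72.

C ≈ 0.72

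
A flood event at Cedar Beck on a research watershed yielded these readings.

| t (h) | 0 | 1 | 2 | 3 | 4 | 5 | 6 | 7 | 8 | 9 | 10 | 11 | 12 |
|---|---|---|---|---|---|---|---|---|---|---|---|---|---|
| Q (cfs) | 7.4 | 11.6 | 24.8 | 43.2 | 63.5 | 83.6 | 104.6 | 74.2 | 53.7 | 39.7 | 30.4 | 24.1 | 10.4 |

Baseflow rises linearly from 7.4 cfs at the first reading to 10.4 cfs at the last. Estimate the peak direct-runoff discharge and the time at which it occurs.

Subtracting baseflow gives direct-runoff ordinates: 0.00, 3.95, 16.90, 35.05, 55.10, 74.95, 95.70, 65.05, 44.30, 30.05, 20.50, 13.95, 0.00 cfs.
The maximum is 95.70 cfs, occurring at the reading for t = 6 h.

Q_p = 95.70 cfs at t = 6 h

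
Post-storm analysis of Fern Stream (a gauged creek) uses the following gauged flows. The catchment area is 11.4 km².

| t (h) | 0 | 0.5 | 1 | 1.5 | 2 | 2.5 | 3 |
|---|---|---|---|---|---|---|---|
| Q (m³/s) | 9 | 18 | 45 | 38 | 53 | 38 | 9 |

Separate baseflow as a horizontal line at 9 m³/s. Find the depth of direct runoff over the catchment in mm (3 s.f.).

d ≈ 23.2 mm

Direct runoff: 0.0, 9.0, 36.0, 29.0, 44.0, 29.0, 0.0 m³/s; ΣQ_DR = 147.0 m³/s.
V = ΣQ_DR · Δt = 147.0 × 1800 s = 2.646 × 10^5 m³.
Over A = 11.4 km², depth = V / A = 23.2 mm.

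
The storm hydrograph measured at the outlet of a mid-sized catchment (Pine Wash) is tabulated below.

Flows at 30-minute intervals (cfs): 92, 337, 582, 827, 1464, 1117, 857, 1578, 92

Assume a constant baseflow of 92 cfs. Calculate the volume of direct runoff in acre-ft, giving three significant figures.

Direct-runoff ordinates (Q − Q_b): 0.0, 245.0, 490.0, 735.0, 1372.0, 1025.0, 765.0, 1486.0, 0.0 cfs.
ΣQ_DR = 6118 cfs.
With Δt = 0.5 h = 1800 s, V = ΣQ_DR · Δt = 6118 × 1800 = 1.10 × 10^7 ft³ = 253 acre-ft.

V ≈ 253 acre-ft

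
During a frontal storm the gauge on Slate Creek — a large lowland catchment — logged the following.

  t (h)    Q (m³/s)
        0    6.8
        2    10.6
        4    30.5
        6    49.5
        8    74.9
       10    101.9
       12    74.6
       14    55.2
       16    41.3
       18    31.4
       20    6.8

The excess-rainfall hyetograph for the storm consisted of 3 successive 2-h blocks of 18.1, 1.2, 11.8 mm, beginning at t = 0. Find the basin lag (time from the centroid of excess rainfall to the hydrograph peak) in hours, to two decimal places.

t_L ≈ 7.41 h

Centroid of excess rainfall: t_c = Σ P_i·t̄_i / ΣP_i = 2.5949 h (block centres at 1, 3, 5 h).
Hydrograph peak occurs at t = 10 h, so basin lag t_L = 10 − 2.5949 = 7.41 h.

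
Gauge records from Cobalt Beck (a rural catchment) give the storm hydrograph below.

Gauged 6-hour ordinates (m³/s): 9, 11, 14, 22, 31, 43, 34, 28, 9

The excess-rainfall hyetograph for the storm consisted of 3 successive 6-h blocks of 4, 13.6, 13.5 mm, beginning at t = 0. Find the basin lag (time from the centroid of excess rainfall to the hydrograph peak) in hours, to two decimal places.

t_L ≈ 19.17 h

Centroid of excess rainfall: t_c = Σ P_i·t̄_i / ΣP_i = 10.8328 h (block centres at 3, 9, 15 h).
Hydrograph peak occurs at t = 30 h, so basin lag t_L = 30 − 10.8328 = 19.17 h.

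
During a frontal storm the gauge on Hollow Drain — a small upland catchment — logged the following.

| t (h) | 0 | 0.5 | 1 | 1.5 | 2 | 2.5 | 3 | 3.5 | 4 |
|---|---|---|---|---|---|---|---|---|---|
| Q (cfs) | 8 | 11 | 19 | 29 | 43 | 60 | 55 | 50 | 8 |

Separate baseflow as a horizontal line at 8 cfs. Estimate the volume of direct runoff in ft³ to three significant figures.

V ≈ 3.80 × 10^5 ft³

Direct-runoff ordinates (Q − Q_b): 0.0, 3.0, 11.0, 21.0, 35.0, 52.0, 47.0, 42.0, 0.0 cfs.
ΣQ_DR = 211.0 cfs.
With Δt = 0.5 h = 1800 s, V = ΣQ_DR · Δt = 211.0 × 1800 = 3.80 × 10^5 ft³.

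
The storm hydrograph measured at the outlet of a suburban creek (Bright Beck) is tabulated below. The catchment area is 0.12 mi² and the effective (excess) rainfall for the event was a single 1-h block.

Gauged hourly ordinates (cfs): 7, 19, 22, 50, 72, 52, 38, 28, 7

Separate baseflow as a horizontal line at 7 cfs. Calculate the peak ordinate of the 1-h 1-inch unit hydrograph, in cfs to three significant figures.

Direct runoff: 0.0, 12.0, 15.0, 43.0, 65.0, 45.0, 31.0, 21.0, 0.0 cfs; ΣQ_DR = 232.0 cfs, peak = 65.0 cfs.
Runoff depth d = ΣQ_DR·Δt / A = 232.0 × 3600 / (0.12 mi²) = 2.996 in.
The 1-inch UH is the DRH scaled by (1 in)/d, so U_p = 65.0 × 1/2.996 = 21.7 cfs.

U_p ≈ 21.7 cfs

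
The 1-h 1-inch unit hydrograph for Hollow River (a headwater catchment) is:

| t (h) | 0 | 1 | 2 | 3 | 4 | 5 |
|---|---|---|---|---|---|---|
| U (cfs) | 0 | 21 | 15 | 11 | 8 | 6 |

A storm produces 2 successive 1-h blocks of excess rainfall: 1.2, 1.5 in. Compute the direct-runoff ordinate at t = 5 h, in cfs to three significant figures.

By discrete convolution, Q_j = Σ (P_i / 1 in) · U_{j−i}.
At t = 5 h (j=5): Q = (1.2/1)·6 + (1.5/1)·8 = 19.2 cfs.

Q ≈ 19.2 cfs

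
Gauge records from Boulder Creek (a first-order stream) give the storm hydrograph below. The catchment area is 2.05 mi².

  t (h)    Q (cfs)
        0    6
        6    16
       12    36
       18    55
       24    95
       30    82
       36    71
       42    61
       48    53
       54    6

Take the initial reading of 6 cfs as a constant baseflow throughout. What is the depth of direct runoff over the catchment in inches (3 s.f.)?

Direct runoff: 0.0, 10.0, 30.0, 49.0, 89.0, 76.0, 65.0, 55.0, 47.0, 0.0 cfs; ΣQ_DR = 421.0 cfs.
V = ΣQ_DR · Δt = 421.0 × 21600 s = 9.094 × 10^6 ft³.
Over A = 2.05 mi², depth = V / A = 1.91 in.

d ≈ 1.91 in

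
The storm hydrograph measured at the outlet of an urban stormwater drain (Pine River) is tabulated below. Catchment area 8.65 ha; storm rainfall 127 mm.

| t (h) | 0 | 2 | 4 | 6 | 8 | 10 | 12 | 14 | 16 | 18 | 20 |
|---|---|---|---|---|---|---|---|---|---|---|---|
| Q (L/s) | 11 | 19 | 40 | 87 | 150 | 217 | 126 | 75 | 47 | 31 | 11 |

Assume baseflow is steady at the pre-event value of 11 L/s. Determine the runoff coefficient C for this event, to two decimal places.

C ≈ 0.45

ΣQ_DR = 693.0 L/s; V = ΣQ_DR·Δt = 4.990 × 10^6 L.
Runoff depth d = V / A = 57.68 mm.
C = d / P = 57.68 / 127 = 0.45.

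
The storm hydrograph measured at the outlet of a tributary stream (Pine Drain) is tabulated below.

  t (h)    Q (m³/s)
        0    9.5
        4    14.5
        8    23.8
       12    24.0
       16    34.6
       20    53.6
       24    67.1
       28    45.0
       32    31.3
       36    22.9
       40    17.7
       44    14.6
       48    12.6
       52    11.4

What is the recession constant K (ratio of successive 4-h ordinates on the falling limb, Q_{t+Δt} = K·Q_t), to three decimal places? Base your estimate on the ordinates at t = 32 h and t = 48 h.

K ≈ 0.797

Using the recession-limb readings at t = 32 h and t = 48 h: Q falls from 31.3 to 12.6 m³/s over 4 intervals.
K = (Q₂/Q₁)^(1/4) = (12.6/31.3)^(1/4) = 0.797.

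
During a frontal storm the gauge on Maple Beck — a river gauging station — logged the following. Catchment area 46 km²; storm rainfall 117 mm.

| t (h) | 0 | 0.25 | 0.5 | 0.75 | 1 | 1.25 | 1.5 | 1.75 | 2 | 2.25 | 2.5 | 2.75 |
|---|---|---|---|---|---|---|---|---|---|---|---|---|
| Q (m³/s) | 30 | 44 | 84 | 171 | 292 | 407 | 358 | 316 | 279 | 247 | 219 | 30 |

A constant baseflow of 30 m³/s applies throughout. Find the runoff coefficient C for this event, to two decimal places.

ΣQ_DR = 2117 m³/s; V = ΣQ_DR·Δt = 1.905 × 10^6 m³.
Runoff depth d = V / A = 41.42 mm.
C = d / P = 41.42 / 117 = 0.35.

C ≈ 0.35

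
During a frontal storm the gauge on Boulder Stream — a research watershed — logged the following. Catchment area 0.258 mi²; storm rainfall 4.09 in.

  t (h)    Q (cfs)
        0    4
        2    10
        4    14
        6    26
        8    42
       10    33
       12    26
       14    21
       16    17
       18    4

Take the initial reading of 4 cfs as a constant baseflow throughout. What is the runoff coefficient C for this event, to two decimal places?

C ≈ 0.46

ΣQ_DR = 157.0 cfs; V = ΣQ_DR·Δt = 1.130 × 10^6 ft³.
Runoff depth d = V / A = 1.886 in.
C = d / P = 1.886 / 4.09 = 0.46.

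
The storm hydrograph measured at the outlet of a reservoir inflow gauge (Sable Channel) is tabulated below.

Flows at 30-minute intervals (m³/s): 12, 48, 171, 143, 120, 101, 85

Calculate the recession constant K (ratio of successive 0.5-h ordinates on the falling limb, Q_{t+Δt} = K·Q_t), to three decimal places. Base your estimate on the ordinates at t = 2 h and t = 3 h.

K ≈ 0.842

Using the recession-limb readings at t = 2 h and t = 3 h: Q falls from 120 to 85 m³/s over 2 intervals.
K = (Q₂/Q₁)^(1/2) = (85/120)^(1/2) = 0.842.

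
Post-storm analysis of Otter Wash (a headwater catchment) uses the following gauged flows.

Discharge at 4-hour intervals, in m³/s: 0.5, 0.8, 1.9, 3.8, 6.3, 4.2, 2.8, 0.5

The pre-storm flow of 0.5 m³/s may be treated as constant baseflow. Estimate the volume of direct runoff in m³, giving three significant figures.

V ≈ 2.42 × 10^5 m³

Direct-runoff ordinates (Q − Q_b): 0.0, 0.3, 1.4, 3.3, 5.8, 3.7, 2.3, 0.0 m³/s.
ΣQ_DR = 16.80 m³/s.
With Δt = 4 h = 14400 s, V = ΣQ_DR · Δt = 16.80 × 14400 = 2.42 × 10^5 m³.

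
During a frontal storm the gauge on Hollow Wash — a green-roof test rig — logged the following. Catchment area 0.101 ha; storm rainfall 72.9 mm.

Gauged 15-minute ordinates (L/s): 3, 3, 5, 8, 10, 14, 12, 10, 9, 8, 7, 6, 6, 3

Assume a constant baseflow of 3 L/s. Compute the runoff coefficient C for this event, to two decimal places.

C ≈ 0.76

ΣQ_DR = 62.00 L/s; V = ΣQ_DR·Δt = 55800 L.
Runoff depth d = V / A = 55.25 mm.
C = d / P = 55.25 / 72.9 = 0.76.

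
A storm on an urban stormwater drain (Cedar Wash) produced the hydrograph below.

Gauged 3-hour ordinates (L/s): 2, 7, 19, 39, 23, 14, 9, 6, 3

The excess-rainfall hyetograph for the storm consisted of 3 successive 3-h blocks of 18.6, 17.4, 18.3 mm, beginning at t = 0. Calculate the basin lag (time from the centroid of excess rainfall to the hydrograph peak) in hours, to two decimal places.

t_L ≈ 4.52 h

Centroid of excess rainfall: t_c = Σ P_i·t̄_i / ΣP_i = 4.4834 h (block centres at 1.5, 4.5, 7.5 h).
Hydrograph peak occurs at t = 9 h, so basin lag t_L = 9 − 4.4834 = 4.52 h.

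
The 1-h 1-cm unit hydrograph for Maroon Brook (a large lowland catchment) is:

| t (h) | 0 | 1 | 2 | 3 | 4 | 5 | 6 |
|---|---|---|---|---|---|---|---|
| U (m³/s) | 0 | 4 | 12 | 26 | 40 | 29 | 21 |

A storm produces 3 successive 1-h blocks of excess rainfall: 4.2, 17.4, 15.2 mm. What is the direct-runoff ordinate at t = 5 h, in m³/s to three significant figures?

By discrete convolution, Q_j = Σ (P_i / 10 mm) · U_{j−i}.
At t = 5 h (j=5): Q = (4.2/10)·29 + (17.4/10)·40 + (15.2/10)·26 = 121 m³/s.

Q ≈ 121 m³/s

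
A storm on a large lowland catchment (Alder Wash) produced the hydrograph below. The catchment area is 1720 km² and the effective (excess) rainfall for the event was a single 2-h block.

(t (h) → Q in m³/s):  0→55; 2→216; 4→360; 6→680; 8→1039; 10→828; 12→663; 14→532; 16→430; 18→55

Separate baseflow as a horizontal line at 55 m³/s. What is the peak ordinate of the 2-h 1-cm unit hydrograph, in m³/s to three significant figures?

Direct runoff: 0.0, 161.0, 305.0, 625.0, 984.0, 773.0, 608.0, 477.0, 375.0, 0.0 m³/s; ΣQ_DR = 4308 m³/s, peak = 984.0 m³/s.
Runoff depth d = ΣQ_DR·Δt / A = 4308 × 7200 / (1720 km²) = 18.03 mm.
The 1-cm UH is the DRH scaled by (10 mm)/d, so U_p = 984.0 × 10/18.03 = 546 m³/s.

U_p ≈ 546 m³/s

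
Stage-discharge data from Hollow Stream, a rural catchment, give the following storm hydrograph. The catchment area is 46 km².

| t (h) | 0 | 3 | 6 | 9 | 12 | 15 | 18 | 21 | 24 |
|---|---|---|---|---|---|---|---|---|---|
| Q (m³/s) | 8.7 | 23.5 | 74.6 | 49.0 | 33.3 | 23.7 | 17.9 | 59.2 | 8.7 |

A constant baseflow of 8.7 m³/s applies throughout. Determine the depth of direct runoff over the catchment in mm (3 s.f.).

Direct runoff: 0.0, 14.8, 65.9, 40.3, 24.6, 15.0, 9.2, 50.5, 0.0 m³/s; ΣQ_DR = 220.3 m³/s.
V = ΣQ_DR · Δt = 220.3 × 10800 s = 2.379 × 10^6 m³.
Over A = 46 km², depth = V / A = 51.7 mm.

d ≈ 51.7 mm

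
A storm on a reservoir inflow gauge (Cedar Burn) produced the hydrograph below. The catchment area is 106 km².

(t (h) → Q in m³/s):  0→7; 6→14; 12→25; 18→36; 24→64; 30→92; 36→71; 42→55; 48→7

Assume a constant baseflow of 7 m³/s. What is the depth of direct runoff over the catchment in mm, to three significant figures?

Direct runoff: 0.0, 7.0, 18.0, 29.0, 57.0, 85.0, 64.0, 48.0, 0.0 m³/s; ΣQ_DR = 308.0 m³/s.
V = ΣQ_DR · Δt = 308.0 × 21600 s = 6.653 × 10^6 m³.
Over A = 106 km², depth = V / A = 62.8 mm.

d ≈ 62.8 mm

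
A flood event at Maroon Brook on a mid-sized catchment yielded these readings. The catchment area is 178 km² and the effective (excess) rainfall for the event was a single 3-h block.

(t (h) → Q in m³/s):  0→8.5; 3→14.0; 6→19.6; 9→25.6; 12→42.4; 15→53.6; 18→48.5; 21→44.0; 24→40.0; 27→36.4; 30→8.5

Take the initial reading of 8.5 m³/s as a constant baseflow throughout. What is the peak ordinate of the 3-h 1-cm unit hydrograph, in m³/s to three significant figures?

Direct runoff: 0.0, 5.5, 11.1, 17.1, 33.9, 45.1, 40.0, 35.5, 31.5, 27.9, 0.0 m³/s; ΣQ_DR = 247.6 m³/s, peak = 45.1 m³/s.
Runoff depth d = ΣQ_DR·Δt / A = 247.6 × 10800 / (178 km²) = 15.02 mm.
The 1-cm UH is the DRH scaled by (10 mm)/d, so U_p = 45.1 × 10/15.02 = 30.0 m³/s.

U_p ≈ 30.0 m³/s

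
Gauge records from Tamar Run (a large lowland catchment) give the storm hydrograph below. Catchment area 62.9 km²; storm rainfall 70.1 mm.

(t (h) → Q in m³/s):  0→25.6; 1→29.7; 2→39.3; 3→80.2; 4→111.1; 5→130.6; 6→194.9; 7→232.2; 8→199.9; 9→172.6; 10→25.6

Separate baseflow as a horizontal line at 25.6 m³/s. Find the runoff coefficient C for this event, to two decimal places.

ΣQ_DR = 960.1 m³/s; V = ΣQ_DR·Δt = 3.456 × 10^6 m³.
Runoff depth d = V / A = 54.95 mm.
C = d / P = 54.95 / 70.1 = 0.78.

C ≈ 0.78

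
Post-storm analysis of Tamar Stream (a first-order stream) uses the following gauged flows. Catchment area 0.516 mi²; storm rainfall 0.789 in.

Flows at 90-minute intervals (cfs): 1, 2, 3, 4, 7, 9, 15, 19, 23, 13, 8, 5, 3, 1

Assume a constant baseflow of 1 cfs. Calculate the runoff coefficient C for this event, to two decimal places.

C ≈ 0.57

ΣQ_DR = 99.00 cfs; V = ΣQ_DR·Δt = 5.346 × 10^5 ft³.
Runoff depth d = V / A = 0.4460 in.
C = d / P = 0.4460 / 0.789 = 0.57.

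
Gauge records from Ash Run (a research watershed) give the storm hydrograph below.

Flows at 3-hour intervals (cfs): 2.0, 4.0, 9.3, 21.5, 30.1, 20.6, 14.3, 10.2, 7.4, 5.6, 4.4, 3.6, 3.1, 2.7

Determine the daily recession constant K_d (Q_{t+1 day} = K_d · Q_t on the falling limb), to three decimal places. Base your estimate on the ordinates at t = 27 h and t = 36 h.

K_d ≈ 0.207

Between t = 27 h and t = 36 h the flow falls from 5.6 to 3.1 cfs over 3×3 h = 9 h.
Per-interval ratio K = (3.1/5.6)^(1/3) = 0.8211; K_d = K^(24/3) = 0.207.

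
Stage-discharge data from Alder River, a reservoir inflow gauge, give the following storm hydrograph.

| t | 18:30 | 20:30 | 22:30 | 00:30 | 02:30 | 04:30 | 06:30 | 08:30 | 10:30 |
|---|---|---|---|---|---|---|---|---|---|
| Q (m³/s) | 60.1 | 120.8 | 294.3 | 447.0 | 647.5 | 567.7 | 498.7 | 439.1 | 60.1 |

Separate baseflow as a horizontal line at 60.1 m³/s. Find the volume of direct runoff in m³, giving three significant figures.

Direct-runoff ordinates (Q − Q_b): 0.0, 60.7, 234.2, 386.9, 587.4, 507.6, 438.6, 379.0, 0.0 m³/s.
ΣQ_DR = 2594 m³/s.
With Δt = 2 h = 7200 s, V = ΣQ_DR · Δt = 2594 × 7200 = 1.87 × 10^7 m³.

V ≈ 1.87 × 10^7 m³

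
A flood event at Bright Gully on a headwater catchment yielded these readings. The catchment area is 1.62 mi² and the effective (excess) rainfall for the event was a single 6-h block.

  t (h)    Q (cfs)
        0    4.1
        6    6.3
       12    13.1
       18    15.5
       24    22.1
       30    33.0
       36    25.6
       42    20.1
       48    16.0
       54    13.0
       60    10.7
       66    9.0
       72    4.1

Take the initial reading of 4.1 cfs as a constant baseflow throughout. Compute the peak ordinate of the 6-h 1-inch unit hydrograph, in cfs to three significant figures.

Direct runoff: 0.0, 2.2, 9.0, 11.4, 18.0, 28.9, 21.5, 16.0, 11.9, 8.9, 6.6, 4.9, 0.0 cfs; ΣQ_DR = 139.3 cfs, peak = 28.9 cfs.
Runoff depth d = ΣQ_DR·Δt / A = 139.3 × 21600 / (1.62 mi²) = 0.7995 in.
The 1-inch UH is the DRH scaled by (1 in)/d, so U_p = 28.9 × 1/0.7995 = 36.1 cfs.

U_p ≈ 36.1 cfs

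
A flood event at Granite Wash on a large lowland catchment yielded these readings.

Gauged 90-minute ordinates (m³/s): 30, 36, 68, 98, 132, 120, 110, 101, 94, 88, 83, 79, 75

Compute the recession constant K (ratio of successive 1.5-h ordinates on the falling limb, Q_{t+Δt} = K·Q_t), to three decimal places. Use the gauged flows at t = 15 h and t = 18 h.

Using the recession-limb readings at t = 15 h and t = 18 h: Q falls from 83 to 75 m³/s over 2 intervals.
K = (Q₂/Q₁)^(1/2) = (75/83)^(1/2) = 0.951.

K ≈ 0.951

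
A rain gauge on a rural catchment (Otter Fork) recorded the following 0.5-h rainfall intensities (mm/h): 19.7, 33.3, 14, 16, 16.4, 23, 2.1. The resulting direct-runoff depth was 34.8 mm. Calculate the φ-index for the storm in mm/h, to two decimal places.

Only the 6 blocks with intensity above φ contribute runoff: 19.7, 33.3, 14, 16, 16.4, 23 mm/h.
Σ(I−φ)·Δt = d  ⇒  (19.7+33.3+14+16+16.4+23 − 6φ)·0.5 = 34.8
φ = (122.4 − 34.8/0.5) / 6 = 8.80 mm/h.

φ ≈ 8.80 mm/h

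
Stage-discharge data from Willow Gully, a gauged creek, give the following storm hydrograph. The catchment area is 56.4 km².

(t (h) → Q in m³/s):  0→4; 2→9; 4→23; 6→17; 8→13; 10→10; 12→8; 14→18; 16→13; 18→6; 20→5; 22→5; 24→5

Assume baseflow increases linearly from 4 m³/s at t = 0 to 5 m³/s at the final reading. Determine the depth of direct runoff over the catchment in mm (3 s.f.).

Direct runoff: 0.00, 4.92, 18.83, 12.75, 8.67, 5.58, 3.50, 13.42, 8.33, 1.25, 0.17, 0.08, 0.00 m³/s; ΣQ_DR = 77.50 m³/s.
V = ΣQ_DR · Δt = 77.50 × 7200 s = 5.580 × 10^5 m³.
Over A = 56.4 km², depth = V / A = 9.89 mm.

d ≈ 9.89 mm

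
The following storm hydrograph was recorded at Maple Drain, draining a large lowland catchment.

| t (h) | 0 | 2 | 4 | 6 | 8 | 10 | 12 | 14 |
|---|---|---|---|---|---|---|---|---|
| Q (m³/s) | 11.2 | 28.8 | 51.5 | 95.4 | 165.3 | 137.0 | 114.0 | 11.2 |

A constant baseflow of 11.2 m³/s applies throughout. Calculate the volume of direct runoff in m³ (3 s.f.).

Direct-runoff ordinates (Q − Q_b): 0.0, 17.6, 40.3, 84.2, 154.1, 125.8, 102.8, 0.0 m³/s.
ΣQ_DR = 524.8 m³/s.
With Δt = 2 h = 7200 s, V = ΣQ_DR · Δt = 524.8 × 7200 = 3.78 × 10^6 m³.

V ≈ 3.78 × 10^6 m³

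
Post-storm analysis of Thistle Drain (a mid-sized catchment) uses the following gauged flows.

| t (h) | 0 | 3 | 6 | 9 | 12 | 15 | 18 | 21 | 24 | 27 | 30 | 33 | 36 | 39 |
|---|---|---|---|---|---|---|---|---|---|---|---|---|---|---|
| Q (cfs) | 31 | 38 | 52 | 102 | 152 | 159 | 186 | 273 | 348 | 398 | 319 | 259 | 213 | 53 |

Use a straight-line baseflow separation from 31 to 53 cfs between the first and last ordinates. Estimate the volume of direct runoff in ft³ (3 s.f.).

Direct-runoff ordinates (Q − Q_b): 0.00, 5.31, 17.62, 65.92, 114.23, 119.54, 144.85, 230.15, 303.46, 351.77, 271.08, 209.38, 161.69, 0.00 cfs.
ΣQ_DR = 1995 cfs.
With Δt = 3 h = 10800 s, V = ΣQ_DR · Δt = 1995 × 10800 = 2.15 × 10^7 ft³.

V ≈ 2.15 × 10^7 ft³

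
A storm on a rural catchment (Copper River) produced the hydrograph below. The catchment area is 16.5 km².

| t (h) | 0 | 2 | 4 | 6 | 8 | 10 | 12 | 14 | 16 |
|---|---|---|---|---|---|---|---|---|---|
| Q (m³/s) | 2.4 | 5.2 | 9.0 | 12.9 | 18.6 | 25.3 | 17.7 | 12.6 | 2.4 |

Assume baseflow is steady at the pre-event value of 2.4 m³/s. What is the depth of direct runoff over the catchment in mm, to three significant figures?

d ≈ 36.9 mm

Direct runoff: 0.0, 2.8, 6.6, 10.5, 16.2, 22.9, 15.3, 10.2, 0.0 m³/s; ΣQ_DR = 84.50 m³/s.
V = ΣQ_DR · Δt = 84.50 × 7200 s = 6.084 × 10^5 m³.
Over A = 16.5 km², depth = V / A = 36.9 mm.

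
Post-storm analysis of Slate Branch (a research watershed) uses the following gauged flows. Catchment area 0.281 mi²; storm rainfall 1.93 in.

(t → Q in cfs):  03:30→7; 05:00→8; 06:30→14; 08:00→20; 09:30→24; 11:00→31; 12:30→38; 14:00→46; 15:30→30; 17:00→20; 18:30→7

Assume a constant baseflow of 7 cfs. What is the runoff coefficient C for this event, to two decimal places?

C ≈ 0.72

ΣQ_DR = 168.0 cfs; V = ΣQ_DR·Δt = 9.072 × 10^5 ft³.
Runoff depth d = V / A = 1.390 in.
C = d / P = 1.390 / 1.93 = 0.72.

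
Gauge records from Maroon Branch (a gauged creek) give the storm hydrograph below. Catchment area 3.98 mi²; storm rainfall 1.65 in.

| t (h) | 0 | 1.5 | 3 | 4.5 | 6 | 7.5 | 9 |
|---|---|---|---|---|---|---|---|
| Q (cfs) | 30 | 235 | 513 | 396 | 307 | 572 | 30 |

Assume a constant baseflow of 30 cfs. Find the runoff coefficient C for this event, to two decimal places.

ΣQ_DR = 1873 cfs; V = ΣQ_DR·Δt = 1.011 × 10^7 ft³.
Runoff depth d = V / A = 1.094 in.
C = d / P = 1.094 / 1.65 = 0.66.

C ≈ 0.66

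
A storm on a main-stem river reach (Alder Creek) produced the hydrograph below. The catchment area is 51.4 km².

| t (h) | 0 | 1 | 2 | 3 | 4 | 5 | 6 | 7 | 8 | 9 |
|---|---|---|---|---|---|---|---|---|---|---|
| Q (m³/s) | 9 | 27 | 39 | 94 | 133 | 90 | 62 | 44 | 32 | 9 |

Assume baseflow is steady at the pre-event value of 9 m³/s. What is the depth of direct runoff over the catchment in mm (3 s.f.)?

d ≈ 31.4 mm

Direct runoff: 0.0, 18.0, 30.0, 85.0, 124.0, 81.0, 53.0, 35.0, 23.0, 0.0 m³/s; ΣQ_DR = 449.0 m³/s.
V = ΣQ_DR · Δt = 449.0 × 3600 s = 1.616 × 10^6 m³.
Over A = 51.4 km², depth = V / A = 31.4 mm.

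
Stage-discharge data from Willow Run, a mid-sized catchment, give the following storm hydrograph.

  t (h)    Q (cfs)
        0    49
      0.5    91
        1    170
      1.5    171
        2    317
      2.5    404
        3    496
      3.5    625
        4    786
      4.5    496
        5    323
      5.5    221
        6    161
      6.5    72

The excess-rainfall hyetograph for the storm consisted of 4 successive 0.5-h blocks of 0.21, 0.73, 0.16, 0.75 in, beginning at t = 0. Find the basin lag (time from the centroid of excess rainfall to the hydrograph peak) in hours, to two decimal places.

t_L ≈ 2.86 h

Centroid of excess rainfall: t_c = Σ P_i·t̄_i / ΣP_i = 1.1419 h (block centres at 0.25, 0.75, 1.25, 1.75 h).
Hydrograph peak occurs at t = 4 h, so basin lag t_L = 4 − 1.1419 = 2.86 h.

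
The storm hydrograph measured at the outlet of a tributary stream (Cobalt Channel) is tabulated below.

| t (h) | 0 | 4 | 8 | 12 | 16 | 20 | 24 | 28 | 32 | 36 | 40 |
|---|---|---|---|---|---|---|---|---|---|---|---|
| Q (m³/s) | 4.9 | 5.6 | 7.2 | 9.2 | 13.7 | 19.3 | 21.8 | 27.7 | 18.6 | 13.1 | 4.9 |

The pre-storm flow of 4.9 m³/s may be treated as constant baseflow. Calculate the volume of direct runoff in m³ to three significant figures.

V ≈ 1.33 × 10^6 m³

Direct-runoff ordinates (Q − Q_b): 0.0, 0.7, 2.3, 4.3, 8.8, 14.4, 16.9, 22.8, 13.7, 8.2, 0.0 m³/s.
ΣQ_DR = 92.10 m³/s.
With Δt = 4 h = 14400 s, V = ΣQ_DR · Δt = 92.10 × 14400 = 1.33 × 10^6 m³.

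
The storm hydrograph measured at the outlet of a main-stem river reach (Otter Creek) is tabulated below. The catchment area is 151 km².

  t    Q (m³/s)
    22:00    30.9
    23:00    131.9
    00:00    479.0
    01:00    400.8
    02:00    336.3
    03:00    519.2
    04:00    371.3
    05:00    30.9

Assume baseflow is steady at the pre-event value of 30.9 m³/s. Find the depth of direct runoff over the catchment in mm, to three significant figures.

Direct runoff: 0.0, 101.0, 448.1, 369.9, 305.4, 488.3, 340.4, 0.0 m³/s; ΣQ_DR = 2053 m³/s.
V = ΣQ_DR · Δt = 2053 × 3600 s = 7.391 × 10^6 m³.
Over A = 151 km², depth = V / A = 48.9 mm.

d ≈ 48.9 mm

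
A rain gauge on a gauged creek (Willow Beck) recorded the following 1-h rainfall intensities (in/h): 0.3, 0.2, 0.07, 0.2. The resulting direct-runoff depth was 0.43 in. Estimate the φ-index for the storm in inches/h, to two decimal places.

Only the 3 blocks with intensity above φ contribute runoff: 0.3, 0.2, 0.2 in/h.
Σ(I−φ)·Δt = d  ⇒  (0.3+0.2+0.2 − 3φ)·1 = 0.43
φ = (0.7000 − 0.43/1) / 3 = 0.09 in/h.

φ ≈ 0.09 in/h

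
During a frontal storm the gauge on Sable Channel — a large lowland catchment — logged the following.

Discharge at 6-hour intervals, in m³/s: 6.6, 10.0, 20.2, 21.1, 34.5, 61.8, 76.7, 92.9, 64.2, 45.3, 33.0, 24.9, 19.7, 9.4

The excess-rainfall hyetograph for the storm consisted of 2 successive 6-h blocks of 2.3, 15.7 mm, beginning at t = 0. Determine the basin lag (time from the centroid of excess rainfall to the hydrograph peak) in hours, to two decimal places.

Centroid of excess rainfall: t_c = Σ P_i·t̄_i / ΣP_i = 8.2333 h (block centres at 3, 9 h).
Hydrograph peak occurs at t = 42 h, so basin lag t_L = 42 − 8.2333 = 33.77 h.

t_L ≈ 33.77 h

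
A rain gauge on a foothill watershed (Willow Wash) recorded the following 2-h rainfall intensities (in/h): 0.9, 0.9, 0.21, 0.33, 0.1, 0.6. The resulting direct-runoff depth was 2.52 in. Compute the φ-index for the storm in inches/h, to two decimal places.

Only the 3 blocks with intensity above φ contribute runoff: 0.9, 0.9, 0.6 in/h.
Σ(I−φ)·Δt = d  ⇒  (0.9+0.9+0.6 − 3φ)·2 = 2.52
φ = (2.400 − 2.52/2) / 3 = 0.38 in/h.

φ ≈ 0.38 in/h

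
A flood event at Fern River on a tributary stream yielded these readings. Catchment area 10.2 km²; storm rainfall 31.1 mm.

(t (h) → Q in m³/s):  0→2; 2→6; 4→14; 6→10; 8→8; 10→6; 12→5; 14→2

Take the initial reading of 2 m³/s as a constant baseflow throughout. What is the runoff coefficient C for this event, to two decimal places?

C ≈ 0.84

ΣQ_DR = 37.00 m³/s; V = ΣQ_DR·Δt = 2.664 × 10^5 m³.
Runoff depth d = V / A = 26.12 mm.
C = d / P = 26.12 / 31.1 = 0.84.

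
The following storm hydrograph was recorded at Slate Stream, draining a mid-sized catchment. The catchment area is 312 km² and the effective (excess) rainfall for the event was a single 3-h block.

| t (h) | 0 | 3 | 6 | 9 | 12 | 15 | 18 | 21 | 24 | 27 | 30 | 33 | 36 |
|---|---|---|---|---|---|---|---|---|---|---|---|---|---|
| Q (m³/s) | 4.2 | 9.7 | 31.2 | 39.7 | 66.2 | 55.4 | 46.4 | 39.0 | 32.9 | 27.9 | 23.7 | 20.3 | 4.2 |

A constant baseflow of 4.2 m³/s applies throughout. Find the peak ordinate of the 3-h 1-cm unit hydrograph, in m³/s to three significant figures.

U_p ≈ 51.7 m³/s

Direct runoff: 0.0, 5.5, 27.0, 35.5, 62.0, 51.2, 42.2, 34.8, 28.7, 23.7, 19.5, 16.1, 0.0 m³/s; ΣQ_DR = 346.2 m³/s, peak = 62.0 m³/s.
Runoff depth d = ΣQ_DR·Δt / A = 346.2 × 10800 / (312 km²) = 11.98 mm.
The 1-cm UH is the DRH scaled by (10 mm)/d, so U_p = 62.0 × 10/11.98 = 51.7 m³/s.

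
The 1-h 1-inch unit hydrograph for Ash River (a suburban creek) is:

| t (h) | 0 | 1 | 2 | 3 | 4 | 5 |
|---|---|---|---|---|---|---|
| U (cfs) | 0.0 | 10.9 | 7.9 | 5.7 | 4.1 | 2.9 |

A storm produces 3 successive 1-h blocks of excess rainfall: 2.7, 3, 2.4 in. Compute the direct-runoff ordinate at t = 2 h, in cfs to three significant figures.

By discrete convolution, Q_j = Σ (P_i / 1 in) · U_{j−i}.
At t = 2 h (j=2): Q = (2.7/1)·7.9 + (3/1)·10.9 + (2.4/1)·0.0 = 54.0 cfs.

Q ≈ 54.0 cfs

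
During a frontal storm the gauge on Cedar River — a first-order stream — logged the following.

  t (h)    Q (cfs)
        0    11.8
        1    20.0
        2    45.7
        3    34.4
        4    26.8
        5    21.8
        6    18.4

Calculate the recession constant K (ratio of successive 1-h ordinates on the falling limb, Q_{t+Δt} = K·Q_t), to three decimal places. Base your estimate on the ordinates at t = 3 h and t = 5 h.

K ≈ 0.796

Using the recession-limb readings at t = 3 h and t = 5 h: Q falls from 34.4 to 21.8 cfs over 2 intervals.
K = (Q₂/Q₁)^(1/2) = (21.8/34.4)^(1/2) = 0.796.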